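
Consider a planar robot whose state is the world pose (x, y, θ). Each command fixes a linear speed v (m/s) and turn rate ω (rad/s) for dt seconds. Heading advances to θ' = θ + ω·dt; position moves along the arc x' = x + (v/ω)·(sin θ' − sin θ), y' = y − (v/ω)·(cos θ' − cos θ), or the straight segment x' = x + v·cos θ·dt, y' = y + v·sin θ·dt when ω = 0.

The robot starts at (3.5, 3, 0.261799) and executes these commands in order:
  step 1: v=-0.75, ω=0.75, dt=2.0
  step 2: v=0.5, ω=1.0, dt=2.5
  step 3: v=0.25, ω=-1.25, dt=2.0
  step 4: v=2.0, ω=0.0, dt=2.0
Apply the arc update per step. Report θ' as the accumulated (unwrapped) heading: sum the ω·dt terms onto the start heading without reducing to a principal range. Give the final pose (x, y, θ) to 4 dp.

(0.7002, 5.9434, 1.7618)

step 1: θ'=1.7618 (R=-1.0000) → pose (2.7770, 1.8442, 1.7618)
step 2: θ'=4.2618 (R=0.5000) → pose (1.8360, 1.9671, 4.2618)
step 3: θ'=1.7618 (R=-0.2000) → pose (1.4596, 2.0162, 1.7618)
step 4: θ'=1.7618 (straight) → pose (0.7002, 5.9434, 1.7618)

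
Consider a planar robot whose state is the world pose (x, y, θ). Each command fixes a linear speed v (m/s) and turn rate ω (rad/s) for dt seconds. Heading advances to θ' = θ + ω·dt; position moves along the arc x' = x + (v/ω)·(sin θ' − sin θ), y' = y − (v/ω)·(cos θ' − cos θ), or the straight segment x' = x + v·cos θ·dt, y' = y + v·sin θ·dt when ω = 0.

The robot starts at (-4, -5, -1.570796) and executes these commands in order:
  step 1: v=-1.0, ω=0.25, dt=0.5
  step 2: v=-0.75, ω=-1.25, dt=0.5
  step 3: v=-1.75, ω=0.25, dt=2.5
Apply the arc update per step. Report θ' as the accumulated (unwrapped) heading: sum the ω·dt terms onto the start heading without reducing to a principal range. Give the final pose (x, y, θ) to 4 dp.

(-3.1601, 0.0899, -1.4458)

step 1: θ'=-1.4458 (R=-4.0000) → pose (-4.0312, -4.5013, -1.4458)
step 2: θ'=-2.0708 (R=0.6000) → pose (-3.9624, -4.1388, -2.0708)
step 3: θ'=-1.4458 (R=-7.0000) → pose (-3.1601, 0.0899, -1.4458)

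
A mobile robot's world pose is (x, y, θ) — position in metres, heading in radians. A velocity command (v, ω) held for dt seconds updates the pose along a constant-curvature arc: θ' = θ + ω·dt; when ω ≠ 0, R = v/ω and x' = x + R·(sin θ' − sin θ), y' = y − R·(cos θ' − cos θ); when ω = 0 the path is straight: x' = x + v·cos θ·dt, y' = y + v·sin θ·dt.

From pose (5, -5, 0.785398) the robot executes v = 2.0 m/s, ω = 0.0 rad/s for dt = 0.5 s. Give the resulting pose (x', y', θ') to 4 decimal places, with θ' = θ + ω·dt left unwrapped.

(5.7071, -4.2929, 0.7854)

θ' = 0.7854 + 0.0·0.5 = 0.7854
ω = 0 → straight: x' = 5 + 2.0·cos(0.7854)·0.5 = 5.7071
y' = -5 + 2.0·sin(0.7854)·0.5 = -4.2929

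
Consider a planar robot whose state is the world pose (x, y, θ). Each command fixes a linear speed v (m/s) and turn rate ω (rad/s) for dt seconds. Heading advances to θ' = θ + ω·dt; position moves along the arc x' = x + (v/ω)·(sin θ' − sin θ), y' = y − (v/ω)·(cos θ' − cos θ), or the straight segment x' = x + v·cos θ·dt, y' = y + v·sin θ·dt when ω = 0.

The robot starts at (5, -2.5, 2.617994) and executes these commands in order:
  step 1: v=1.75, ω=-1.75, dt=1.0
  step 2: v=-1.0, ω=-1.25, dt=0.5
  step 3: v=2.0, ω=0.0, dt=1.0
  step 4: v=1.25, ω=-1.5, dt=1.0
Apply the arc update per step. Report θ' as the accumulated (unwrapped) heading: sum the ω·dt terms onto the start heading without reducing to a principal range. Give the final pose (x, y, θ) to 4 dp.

step 1: θ'=0.8680 (R=-1.0000) → pose (4.7370, -0.9876, 0.8680)
step 2: θ'=0.2430 (R=0.8000) → pose (4.3190, -1.2470, 0.2430)
step 3: θ'=0.2430 (straight) → pose (6.2603, -0.7658, 0.2430)
step 4: θ'=-1.2570 (R=-0.8333) → pose (7.2534, -1.3174, -1.2570)

(7.2534, -1.3174, -1.2570)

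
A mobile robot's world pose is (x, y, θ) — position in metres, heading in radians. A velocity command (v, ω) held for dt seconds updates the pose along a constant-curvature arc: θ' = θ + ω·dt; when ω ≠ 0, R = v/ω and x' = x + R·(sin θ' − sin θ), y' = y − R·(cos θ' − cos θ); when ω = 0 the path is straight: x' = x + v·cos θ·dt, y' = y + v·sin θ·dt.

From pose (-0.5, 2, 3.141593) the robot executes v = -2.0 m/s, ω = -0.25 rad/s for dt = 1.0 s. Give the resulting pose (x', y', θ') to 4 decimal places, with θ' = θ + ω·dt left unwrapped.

(1.4792, 1.7513, 2.8916)

θ' = 3.1416 + -0.25·1.0 = 2.8916
R = v/ω = -2.0/-0.25 = 8.0000
x' = -0.5 + 8.0000·(sin 2.8916 − sin 3.1416) = 1.4792
y' = 2 − 8.0000·(cos 2.8916 − cos 3.1416) = 1.7513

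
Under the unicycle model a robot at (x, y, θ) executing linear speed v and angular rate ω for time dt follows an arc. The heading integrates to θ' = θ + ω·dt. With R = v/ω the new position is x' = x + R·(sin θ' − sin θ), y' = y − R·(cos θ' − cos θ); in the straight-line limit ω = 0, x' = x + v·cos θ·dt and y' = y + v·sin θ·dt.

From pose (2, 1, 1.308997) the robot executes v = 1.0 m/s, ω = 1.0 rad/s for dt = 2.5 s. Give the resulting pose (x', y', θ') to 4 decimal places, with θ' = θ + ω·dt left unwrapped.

(0.4151, 2.0442, 3.8090)

θ' = 1.3090 + 1.0·2.5 = 3.8090
R = v/ω = 1.0/1.0 = 1.0000
x' = 2 + 1.0000·(sin 3.8090 − sin 1.3090) = 0.4151
y' = 1 − 1.0000·(cos 3.8090 − cos 1.3090) = 2.0442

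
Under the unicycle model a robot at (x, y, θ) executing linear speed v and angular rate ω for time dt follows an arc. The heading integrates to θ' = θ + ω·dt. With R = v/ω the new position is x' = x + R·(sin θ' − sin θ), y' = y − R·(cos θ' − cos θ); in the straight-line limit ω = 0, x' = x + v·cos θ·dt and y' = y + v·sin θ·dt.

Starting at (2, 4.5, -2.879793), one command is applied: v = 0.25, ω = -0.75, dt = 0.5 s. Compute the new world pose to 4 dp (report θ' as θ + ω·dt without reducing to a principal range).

θ' = -2.8798 + -0.75·0.5 = -3.2548
R = v/ω = 0.25/-0.75 = -0.3333
x' = 2 + -0.3333·(sin -3.2548 − sin -2.8798) = 1.8761
y' = 4.5 − -0.3333·(cos -3.2548 − cos -2.8798) = 4.4908

(1.8761, 4.4908, -3.2548)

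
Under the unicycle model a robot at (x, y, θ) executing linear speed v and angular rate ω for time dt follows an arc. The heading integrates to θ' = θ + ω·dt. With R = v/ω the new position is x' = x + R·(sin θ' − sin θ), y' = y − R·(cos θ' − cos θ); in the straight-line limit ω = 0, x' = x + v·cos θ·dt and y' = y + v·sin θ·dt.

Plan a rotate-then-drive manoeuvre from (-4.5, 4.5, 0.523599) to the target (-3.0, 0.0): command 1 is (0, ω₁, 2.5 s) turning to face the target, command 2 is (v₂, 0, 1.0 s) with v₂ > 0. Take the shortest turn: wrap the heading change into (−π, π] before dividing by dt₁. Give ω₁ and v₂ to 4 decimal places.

ω₁ = -0.7091, v₂ = 4.7434

heading to target = atan2(0−4.5, -3−-4.5) = -1.2490
Δθ = wrap(-1.2490 − 0.5236) = -1.7726; ω₁ = Δθ/dt₁ = -0.7091
distance = √((-3−-4.5)² + (0−4.5)²) = 4.7434; v₂ = distance/dt₂ = 4.7434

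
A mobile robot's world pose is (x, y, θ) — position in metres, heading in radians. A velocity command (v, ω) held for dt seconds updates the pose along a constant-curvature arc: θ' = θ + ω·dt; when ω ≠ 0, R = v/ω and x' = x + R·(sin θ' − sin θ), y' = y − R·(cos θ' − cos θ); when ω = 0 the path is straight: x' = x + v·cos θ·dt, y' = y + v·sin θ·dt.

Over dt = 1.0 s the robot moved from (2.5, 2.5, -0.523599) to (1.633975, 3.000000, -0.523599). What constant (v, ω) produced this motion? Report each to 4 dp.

Δθ = -0.523599 − -0.523599 = 0.000000
ω = Δθ/dt = 0.000000/1.0 = 0.0000
ω = 0 → v = (Δx·cos θ + Δy·sin θ)/dt = -1.0000

v = -1.0000, ω = 0.0000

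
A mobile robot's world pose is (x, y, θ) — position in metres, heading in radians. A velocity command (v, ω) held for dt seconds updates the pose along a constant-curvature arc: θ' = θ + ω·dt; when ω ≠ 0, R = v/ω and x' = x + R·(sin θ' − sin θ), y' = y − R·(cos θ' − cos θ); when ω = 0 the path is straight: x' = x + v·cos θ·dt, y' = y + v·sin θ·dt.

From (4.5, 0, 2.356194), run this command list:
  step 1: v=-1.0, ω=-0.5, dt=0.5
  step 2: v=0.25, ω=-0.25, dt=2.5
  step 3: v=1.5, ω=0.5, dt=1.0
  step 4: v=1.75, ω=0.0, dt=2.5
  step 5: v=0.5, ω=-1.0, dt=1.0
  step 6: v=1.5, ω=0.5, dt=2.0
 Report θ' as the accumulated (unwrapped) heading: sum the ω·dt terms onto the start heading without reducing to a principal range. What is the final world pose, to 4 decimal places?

step 1: θ'=2.1062 (R=2.0000) → pose (4.8059, -0.3938, 2.1062)
step 2: θ'=1.4812 (R=-1.0000) → pose (4.6700, 0.2058, 1.4812)
step 3: θ'=1.9812 (R=3.0000) → pose (4.4329, 1.6712, 1.9812)
step 4: θ'=1.9812 (straight) → pose (2.6874, 5.6829, 1.9812)
step 5: θ'=0.9812 (R=-0.5000) → pose (2.7303, 6.1604, 0.9812)
step 6: θ'=1.9812 (R=3.0000) → pose (2.9877, 9.0254, 1.9812)

(2.9877, 9.0254, 1.9812)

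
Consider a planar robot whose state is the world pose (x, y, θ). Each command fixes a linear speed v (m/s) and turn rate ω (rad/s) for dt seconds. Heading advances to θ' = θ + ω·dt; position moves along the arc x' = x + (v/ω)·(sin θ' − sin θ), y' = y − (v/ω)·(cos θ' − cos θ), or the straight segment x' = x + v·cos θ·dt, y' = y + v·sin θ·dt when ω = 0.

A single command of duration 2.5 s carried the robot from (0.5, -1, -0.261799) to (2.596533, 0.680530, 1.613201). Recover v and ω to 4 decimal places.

Δθ = 1.613201 − -0.261799 = 1.875000
ω = Δθ/dt = 1.875000/2.5 = 0.7500
R = Δx/(sin θ' − sin θ) = 1.6667
v = R·ω = 1.6667·0.7500 = 1.2500

v = 1.2500, ω = 0.7500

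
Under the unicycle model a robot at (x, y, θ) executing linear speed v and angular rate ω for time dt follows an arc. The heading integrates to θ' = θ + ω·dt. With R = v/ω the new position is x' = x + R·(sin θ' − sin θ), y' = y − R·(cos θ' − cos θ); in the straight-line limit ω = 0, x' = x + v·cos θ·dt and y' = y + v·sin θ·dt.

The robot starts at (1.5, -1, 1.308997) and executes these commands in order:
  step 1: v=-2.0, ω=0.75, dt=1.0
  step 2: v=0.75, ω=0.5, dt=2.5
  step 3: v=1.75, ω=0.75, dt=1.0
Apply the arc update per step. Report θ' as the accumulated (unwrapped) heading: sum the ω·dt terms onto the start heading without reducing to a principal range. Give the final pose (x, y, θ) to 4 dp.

step 1: θ'=2.0590 (R=-2.6667) → pose (1.7207, -2.9410, 2.0590)
step 2: θ'=3.3090 (R=1.5000) → pose (0.1460, -2.1655, 3.3090)
step 3: θ'=4.0590 (R=2.3333) → pose (-1.3180, -3.0478, 4.0590)

(-1.3180, -3.0478, 4.0590)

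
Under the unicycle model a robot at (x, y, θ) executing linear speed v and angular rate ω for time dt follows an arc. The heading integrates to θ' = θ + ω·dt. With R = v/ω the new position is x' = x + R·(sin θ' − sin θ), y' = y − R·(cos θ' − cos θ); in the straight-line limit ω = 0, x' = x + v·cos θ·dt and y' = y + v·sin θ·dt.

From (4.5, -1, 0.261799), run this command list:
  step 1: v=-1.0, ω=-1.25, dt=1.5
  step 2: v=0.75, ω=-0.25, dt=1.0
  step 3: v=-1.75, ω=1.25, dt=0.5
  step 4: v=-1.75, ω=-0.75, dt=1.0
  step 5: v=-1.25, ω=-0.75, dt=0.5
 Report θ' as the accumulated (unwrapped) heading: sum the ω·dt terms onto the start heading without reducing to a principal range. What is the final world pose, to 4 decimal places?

step 1: θ'=-1.6132 (R=0.8000) → pose (3.4937, -0.1933, -1.6132)
step 2: θ'=-1.8632 (R=-3.0000) → pose (3.3690, -0.9309, -1.8632)
step 3: θ'=-1.2382 (R=-1.4000) → pose (3.3517, -0.0703, -1.2382)
step 4: θ'=-1.9882 (R=2.3333) → pose (3.4242, 1.6375, -1.9882)
step 5: θ'=-2.3632 (R=1.6667) → pose (3.7775, 2.1485, -2.3632)

(3.7775, 2.1485, -2.3632)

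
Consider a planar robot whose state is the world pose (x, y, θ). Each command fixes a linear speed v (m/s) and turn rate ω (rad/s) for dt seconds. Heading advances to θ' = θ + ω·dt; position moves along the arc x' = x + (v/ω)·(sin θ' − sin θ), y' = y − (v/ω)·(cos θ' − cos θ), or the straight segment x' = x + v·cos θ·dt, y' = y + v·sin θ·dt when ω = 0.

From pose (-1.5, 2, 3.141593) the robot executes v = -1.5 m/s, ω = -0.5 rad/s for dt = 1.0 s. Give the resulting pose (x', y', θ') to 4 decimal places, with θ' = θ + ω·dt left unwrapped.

θ' = 3.1416 + -0.5·1.0 = 2.6416
R = v/ω = -1.5/-0.5 = 3.0000
x' = -1.5 + 3.0000·(sin 2.6416 − sin 3.1416) = -0.0617
y' = 2 − 3.0000·(cos 2.6416 − cos 3.1416) = 1.6327

(-0.0617, 1.6327, 2.6416)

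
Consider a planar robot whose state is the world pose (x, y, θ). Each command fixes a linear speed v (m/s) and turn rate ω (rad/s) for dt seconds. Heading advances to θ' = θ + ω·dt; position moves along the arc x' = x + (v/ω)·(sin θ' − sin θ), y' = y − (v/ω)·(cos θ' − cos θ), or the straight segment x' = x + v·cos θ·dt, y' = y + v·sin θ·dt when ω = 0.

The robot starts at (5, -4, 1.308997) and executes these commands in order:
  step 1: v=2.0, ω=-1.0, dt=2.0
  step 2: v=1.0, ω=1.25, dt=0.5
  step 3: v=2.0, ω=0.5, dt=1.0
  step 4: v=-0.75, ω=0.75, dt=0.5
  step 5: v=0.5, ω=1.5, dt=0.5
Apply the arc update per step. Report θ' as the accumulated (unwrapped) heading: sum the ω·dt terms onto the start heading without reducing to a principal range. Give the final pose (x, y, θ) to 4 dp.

step 1: θ'=-0.6910 (R=-2.0000) → pose (8.2065, -2.9764, -0.6910)
step 2: θ'=-0.0660 (R=0.8000) → pose (8.6636, -3.1582, -0.0660)
step 3: θ'=0.4340 (R=4.0000) → pose (10.6094, -2.7961, 0.4340)
step 4: θ'=0.8090 (R=-1.0000) → pose (10.3063, -3.0131, 0.8090)
step 5: θ'=1.5590 (R=0.3333) → pose (10.3984, -2.7870, 1.5590)

(10.3984, -2.7870, 1.5590)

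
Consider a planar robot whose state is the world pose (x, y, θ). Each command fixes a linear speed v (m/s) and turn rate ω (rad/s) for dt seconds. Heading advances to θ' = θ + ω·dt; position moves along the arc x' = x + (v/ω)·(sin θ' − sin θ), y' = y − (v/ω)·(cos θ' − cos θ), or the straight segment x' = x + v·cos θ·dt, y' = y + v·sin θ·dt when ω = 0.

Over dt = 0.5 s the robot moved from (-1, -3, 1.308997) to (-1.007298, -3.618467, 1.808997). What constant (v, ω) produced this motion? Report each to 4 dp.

Δθ = 1.808997 − 1.308997 = 0.500000
ω = Δθ/dt = 0.500000/0.5 = 1.0000
R = −Δy/(cos θ' − cos θ) = -1.2500
v = R·ω = -1.2500·1.0000 = -1.2500

v = -1.2500, ω = 1.0000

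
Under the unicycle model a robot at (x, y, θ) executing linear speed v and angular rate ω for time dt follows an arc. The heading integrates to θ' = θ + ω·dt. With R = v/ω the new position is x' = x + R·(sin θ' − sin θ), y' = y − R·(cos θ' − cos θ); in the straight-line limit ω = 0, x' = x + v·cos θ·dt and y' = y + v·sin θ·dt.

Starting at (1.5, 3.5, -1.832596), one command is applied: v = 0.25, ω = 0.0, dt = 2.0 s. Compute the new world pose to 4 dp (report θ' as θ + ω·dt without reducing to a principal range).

(1.3706, 3.0170, -1.8326)

θ' = -1.8326 + 0.0·2.0 = -1.8326
ω = 0 → straight: x' = 1.5 + 0.25·cos(-1.8326)·2.0 = 1.3706
y' = 3.5 + 0.25·sin(-1.8326)·2.0 = 3.0170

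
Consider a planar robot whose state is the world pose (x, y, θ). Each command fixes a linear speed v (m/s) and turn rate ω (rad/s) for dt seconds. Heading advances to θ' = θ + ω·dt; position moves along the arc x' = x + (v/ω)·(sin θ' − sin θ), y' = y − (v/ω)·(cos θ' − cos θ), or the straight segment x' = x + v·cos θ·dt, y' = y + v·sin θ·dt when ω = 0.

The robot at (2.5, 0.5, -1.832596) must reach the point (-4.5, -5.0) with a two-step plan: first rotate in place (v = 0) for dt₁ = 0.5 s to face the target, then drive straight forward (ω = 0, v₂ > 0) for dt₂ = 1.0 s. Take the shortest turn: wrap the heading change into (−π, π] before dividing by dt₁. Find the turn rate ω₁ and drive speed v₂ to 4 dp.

heading to target = atan2(-5−0.5, -4.5−2.5) = -2.4756
Δθ = wrap(-2.4756 − -1.8326) = -0.6430; ω₁ = Δθ/dt₁ = -1.2861
distance = √((-4.5−2.5)² + (-5−0.5)²) = 8.9022; v₂ = distance/dt₂ = 8.9022

ω₁ = -1.2861, v₂ = 8.9022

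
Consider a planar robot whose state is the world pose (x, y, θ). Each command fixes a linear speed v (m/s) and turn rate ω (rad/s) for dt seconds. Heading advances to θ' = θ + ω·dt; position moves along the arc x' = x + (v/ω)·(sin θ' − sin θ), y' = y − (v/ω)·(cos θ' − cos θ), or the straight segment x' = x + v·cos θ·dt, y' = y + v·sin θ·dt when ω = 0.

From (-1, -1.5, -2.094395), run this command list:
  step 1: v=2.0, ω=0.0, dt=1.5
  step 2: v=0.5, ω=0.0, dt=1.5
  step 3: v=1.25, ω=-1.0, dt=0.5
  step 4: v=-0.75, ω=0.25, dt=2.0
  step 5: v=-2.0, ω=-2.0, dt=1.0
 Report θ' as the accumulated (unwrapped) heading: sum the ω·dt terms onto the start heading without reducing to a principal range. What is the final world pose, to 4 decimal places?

step 1: θ'=-2.0944 (straight) → pose (-2.5000, -4.0981, -2.0944)
step 2: θ'=-2.0944 (straight) → pose (-2.8750, -4.7476, -2.0944)
step 3: θ'=-2.5944 (R=-1.2500) → pose (-3.3072, -5.1901, -2.5944)
step 4: θ'=-2.0944 (R=-3.0000) → pose (-2.2700, -4.1281, -2.0944)
step 5: θ'=-4.0944 (R=1.0000) → pose (-0.5889, -4.0487, -4.0944)

(-0.5889, -4.0487, -4.0944)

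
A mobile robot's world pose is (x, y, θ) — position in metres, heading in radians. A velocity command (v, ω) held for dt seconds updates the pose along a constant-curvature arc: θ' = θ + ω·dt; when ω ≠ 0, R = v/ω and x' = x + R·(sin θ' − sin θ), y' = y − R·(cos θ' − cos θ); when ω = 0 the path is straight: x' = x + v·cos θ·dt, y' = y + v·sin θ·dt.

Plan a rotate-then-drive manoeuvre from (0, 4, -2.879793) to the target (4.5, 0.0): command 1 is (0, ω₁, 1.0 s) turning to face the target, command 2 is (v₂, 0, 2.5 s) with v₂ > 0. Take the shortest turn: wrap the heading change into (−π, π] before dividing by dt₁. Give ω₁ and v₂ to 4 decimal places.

ω₁ = 2.1532, v₂ = 2.4083

heading to target = atan2(0−4, 4.5−0) = -0.7266
Δθ = wrap(-0.7266 − -2.8798) = 2.1532; ω₁ = Δθ/dt₁ = 2.1532
distance = √((4.5−0)² + (0−4)²) = 6.0208; v₂ = distance/dt₂ = 2.4083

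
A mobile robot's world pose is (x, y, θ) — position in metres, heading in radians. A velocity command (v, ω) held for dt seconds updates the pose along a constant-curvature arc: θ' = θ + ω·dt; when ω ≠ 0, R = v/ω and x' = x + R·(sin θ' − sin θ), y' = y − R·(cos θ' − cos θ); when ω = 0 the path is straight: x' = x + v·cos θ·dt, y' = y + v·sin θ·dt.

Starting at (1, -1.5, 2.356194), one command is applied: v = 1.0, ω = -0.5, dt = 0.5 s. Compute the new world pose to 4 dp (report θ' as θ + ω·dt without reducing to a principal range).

θ' = 2.3562 + -0.5·0.5 = 2.1062
R = v/ω = 1.0/-0.5 = -2.0000
x' = 1 + -2.0000·(sin 2.1062 − sin 2.3562) = 0.6941
y' = -1.5 − -2.0000·(cos 2.1062 − cos 2.3562) = -1.1062

(0.6941, -1.1062, 2.1062)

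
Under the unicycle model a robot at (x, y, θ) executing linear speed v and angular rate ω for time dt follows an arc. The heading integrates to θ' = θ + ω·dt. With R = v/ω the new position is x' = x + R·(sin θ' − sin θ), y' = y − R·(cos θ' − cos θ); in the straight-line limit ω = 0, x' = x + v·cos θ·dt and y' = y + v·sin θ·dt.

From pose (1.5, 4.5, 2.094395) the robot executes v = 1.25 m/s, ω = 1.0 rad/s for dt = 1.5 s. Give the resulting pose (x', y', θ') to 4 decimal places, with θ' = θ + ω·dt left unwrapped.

θ' = 2.0944 + 1.0·1.5 = 3.5944
R = v/ω = 1.25/1.0 = 1.2500
x' = 1.5 + 1.2500·(sin 3.5944 − sin 2.0944) = -0.1294
y' = 4.5 − 1.2500·(cos 3.5944 − cos 2.0944) = 4.9990

(-0.1294, 4.9990, 3.5944)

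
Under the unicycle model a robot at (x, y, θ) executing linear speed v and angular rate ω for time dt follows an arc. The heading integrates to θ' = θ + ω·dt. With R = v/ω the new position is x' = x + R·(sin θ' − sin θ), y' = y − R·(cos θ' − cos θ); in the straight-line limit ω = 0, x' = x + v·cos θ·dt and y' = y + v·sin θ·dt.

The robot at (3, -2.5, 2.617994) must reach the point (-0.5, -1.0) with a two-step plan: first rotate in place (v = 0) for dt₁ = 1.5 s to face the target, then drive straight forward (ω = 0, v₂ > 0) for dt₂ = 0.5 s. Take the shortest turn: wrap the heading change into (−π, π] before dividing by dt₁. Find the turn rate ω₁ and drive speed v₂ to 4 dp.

ω₁ = 0.0791, v₂ = 7.6158

heading to target = atan2(-1−-2.5, -0.5−3) = 2.7367
Δθ = wrap(2.7367 − 2.6180) = 0.1187; ω₁ = Δθ/dt₁ = 0.0791
distance = √((-0.5−3)² + (-1−-2.5)²) = 3.8079; v₂ = distance/dt₂ = 7.6158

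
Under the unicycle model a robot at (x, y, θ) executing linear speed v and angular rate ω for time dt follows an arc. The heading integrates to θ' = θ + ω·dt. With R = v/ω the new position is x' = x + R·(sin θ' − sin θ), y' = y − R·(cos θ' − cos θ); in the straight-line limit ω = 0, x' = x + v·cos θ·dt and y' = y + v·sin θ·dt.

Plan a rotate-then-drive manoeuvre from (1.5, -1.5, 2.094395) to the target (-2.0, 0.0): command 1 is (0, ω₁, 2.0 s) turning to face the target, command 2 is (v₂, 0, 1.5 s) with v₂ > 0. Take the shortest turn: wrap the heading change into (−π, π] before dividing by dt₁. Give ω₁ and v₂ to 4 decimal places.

ω₁ = 0.3212, v₂ = 2.5386

heading to target = atan2(0−-1.5, -2−1.5) = 2.7367
Δθ = wrap(2.7367 − 2.0944) = 0.6423; ω₁ = Δθ/dt₁ = 0.3212
distance = √((-2−1.5)² + (0−-1.5)²) = 3.8079; v₂ = distance/dt₂ = 2.5386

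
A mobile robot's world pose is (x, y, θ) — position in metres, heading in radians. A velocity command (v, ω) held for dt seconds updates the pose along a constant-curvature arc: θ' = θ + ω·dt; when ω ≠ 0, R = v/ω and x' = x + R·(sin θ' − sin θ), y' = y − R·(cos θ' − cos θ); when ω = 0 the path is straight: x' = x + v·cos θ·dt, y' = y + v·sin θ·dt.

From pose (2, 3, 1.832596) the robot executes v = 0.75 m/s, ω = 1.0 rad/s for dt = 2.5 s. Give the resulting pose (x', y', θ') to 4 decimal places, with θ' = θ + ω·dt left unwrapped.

(0.5790, 3.0839, 4.3326)

θ' = 1.8326 + 1.0·2.5 = 4.3326
R = v/ω = 0.75/1.0 = 0.7500
x' = 2 + 0.7500·(sin 4.3326 − sin 1.8326) = 0.5790
y' = 3 − 0.7500·(cos 4.3326 − cos 1.8326) = 3.0839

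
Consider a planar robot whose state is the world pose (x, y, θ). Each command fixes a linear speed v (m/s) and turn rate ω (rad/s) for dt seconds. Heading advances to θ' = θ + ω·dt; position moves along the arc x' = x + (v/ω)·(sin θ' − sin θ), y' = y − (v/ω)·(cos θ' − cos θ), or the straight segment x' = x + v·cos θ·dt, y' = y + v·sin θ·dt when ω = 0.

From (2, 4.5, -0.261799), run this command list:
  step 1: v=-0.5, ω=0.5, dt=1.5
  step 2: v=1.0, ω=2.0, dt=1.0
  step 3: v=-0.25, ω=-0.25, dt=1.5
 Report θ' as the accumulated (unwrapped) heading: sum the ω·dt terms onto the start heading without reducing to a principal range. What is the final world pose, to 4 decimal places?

step 1: θ'=0.4882 (R=-1.0000) → pose (1.2721, 4.4173, 0.4882)
step 2: θ'=2.4882 (R=0.5000) → pose (1.3416, 5.2559, 2.4882)
step 3: θ'=2.1132 (R=1.0000) → pose (1.5902, 4.9780, 2.1132)

(1.5902, 4.9780, 2.1132)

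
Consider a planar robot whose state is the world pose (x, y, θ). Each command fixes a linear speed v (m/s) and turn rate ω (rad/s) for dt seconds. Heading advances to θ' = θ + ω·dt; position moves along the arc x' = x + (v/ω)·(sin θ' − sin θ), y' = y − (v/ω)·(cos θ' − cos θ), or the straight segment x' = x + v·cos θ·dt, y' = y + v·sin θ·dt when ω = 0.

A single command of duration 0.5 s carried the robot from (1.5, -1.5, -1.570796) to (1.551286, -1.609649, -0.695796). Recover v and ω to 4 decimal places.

Δθ = -0.695796 − -1.570796 = 0.875000
ω = Δθ/dt = 0.875000/0.5 = 1.7500
R = −Δy/(cos θ' − cos θ) = 0.1429
v = R·ω = 0.1429·1.7500 = 0.2500

v = 0.2500, ω = 1.7500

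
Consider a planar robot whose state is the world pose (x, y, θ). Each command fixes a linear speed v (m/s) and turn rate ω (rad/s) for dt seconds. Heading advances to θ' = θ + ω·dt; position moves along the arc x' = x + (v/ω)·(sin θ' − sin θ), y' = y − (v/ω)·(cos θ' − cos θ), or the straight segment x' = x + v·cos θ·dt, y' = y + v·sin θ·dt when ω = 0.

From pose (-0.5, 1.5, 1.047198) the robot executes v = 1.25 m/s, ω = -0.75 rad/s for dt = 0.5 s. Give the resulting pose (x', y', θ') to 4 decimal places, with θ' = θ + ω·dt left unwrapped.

θ' = 1.0472 + -0.75·0.5 = 0.6722
R = v/ω = 1.25/-0.75 = -1.6667
x' = -0.5 + -1.6667·(sin 0.6722 − sin 1.0472) = -0.0945
y' = 1.5 − -1.6667·(cos 0.6722 − cos 1.0472) = 1.9708

(-0.0945, 1.9708, 0.6722)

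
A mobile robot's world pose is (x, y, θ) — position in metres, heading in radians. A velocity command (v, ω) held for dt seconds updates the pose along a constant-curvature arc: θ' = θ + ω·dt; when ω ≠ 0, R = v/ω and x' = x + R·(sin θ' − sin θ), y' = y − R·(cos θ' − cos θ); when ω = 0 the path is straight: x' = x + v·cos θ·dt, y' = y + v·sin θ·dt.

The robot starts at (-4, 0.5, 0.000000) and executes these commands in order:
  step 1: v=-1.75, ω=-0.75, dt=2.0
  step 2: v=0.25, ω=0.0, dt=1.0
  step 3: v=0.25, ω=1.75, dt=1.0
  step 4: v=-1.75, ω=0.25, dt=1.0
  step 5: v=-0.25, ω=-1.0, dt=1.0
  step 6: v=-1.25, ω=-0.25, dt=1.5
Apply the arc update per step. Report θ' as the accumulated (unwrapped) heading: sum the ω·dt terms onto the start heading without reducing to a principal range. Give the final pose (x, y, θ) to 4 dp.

step 1: θ'=-1.5000 (R=2.3333) → pose (-6.3275, 2.6683, -1.5000)
step 2: θ'=-1.5000 (straight) → pose (-6.3098, 2.4189, -1.5000)
step 3: θ'=0.2500 (R=0.1429) → pose (-6.1320, 2.2906, 0.2500)
step 4: θ'=0.5000 (R=-7.0000) → pose (-7.7561, 1.6513, 0.5000)
step 5: θ'=-0.5000 (R=0.2500) → pose (-7.9958, 1.6513, -0.5000)
step 6: θ'=-0.8750 (R=5.0000) → pose (-9.4364, 2.8342, -0.8750)

(-9.4364, 2.8342, -0.8750)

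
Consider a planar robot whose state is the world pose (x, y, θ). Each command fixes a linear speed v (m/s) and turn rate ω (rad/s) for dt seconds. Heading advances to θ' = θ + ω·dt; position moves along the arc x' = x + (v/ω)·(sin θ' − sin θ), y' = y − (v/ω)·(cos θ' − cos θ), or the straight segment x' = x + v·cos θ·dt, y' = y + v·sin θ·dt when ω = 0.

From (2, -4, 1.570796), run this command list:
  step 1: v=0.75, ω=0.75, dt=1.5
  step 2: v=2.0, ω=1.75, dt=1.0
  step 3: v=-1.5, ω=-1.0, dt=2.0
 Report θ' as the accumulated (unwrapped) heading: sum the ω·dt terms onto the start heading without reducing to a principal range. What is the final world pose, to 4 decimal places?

step 1: θ'=2.6958 (R=1.0000) → pose (1.4312, -3.0977, 2.6958)
step 2: θ'=4.4458 (R=1.1429) → pose (-0.1641, -3.8278, 4.4458)
step 3: θ'=2.4458 (R=1.5000) → pose (2.2444, -3.0717, 2.4458)

(2.2444, -3.0717, 2.4458)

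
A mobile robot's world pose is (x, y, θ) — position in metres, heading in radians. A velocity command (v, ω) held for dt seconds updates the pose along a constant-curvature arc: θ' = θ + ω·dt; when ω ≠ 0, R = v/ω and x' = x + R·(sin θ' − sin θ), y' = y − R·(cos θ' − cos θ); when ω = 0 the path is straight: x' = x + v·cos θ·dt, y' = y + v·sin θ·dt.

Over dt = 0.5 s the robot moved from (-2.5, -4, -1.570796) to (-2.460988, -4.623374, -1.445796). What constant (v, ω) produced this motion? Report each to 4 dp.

Δθ = -1.445796 − -1.570796 = 0.125000
ω = Δθ/dt = 0.125000/0.5 = 0.2500
R = −Δy/(cos θ' − cos θ) = 5.0000
v = R·ω = 5.0000·0.2500 = 1.2500

v = 1.2500, ω = 0.2500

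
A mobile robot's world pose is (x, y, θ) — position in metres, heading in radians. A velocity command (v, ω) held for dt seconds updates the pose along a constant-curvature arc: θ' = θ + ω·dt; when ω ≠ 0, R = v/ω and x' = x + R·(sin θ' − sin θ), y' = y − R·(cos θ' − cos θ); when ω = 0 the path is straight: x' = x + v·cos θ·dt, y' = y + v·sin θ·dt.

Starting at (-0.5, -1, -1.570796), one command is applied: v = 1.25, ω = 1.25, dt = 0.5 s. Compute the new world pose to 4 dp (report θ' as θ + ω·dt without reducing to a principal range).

(-0.3110, -1.5851, -0.9458)

θ' = -1.5708 + 1.25·0.5 = -0.9458
R = v/ω = 1.25/1.25 = 1.0000
x' = -0.5 + 1.0000·(sin -0.9458 − sin -1.5708) = -0.3110
y' = -1 − 1.0000·(cos -0.9458 − cos -1.5708) = -1.5851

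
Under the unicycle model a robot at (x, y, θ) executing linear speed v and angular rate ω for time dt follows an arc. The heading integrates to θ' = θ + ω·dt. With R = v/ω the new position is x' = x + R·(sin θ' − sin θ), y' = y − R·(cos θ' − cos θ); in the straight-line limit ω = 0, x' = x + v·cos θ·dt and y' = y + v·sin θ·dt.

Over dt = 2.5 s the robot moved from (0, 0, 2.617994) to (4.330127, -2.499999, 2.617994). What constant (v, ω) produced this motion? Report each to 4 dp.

Δθ = 2.617994 − 2.617994 = 0.000000
ω = Δθ/dt = 0.000000/2.5 = 0.0000
ω = 0 → v = (Δx·cos θ + Δy·sin θ)/dt = -2.0000

v = -2.0000, ω = 0.0000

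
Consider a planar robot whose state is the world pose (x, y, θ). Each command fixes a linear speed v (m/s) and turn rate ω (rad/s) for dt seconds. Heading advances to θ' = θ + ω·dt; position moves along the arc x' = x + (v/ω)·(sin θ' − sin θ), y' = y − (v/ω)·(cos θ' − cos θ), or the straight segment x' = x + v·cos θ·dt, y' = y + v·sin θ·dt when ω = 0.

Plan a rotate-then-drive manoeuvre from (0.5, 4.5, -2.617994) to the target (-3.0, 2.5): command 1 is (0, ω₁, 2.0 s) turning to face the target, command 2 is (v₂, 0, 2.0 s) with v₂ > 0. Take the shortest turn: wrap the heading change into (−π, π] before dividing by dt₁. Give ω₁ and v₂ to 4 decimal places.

ω₁ = -0.0022, v₂ = 2.0156

heading to target = atan2(2.5−4.5, -3−0.5) = -2.6224
Δθ = wrap(-2.6224 − -2.6180) = -0.0045; ω₁ = Δθ/dt₁ = -0.0022
distance = √((-3−0.5)² + (2.5−4.5)²) = 4.0311; v₂ = distance/dt₂ = 2.0156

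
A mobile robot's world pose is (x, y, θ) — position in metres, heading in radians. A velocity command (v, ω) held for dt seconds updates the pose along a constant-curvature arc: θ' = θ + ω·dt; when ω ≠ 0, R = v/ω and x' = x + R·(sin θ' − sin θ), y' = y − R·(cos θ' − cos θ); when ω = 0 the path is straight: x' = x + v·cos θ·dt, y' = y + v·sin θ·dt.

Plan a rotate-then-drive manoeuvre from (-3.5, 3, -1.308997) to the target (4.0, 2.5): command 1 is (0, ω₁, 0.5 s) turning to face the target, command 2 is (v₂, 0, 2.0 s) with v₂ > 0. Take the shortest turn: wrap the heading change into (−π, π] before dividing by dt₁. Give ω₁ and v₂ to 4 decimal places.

ω₁ = 2.4849, v₂ = 3.7583

heading to target = atan2(2.5−3, 4−-3.5) = -0.0666
Δθ = wrap(-0.0666 − -1.3090) = 1.2424; ω₁ = Δθ/dt₁ = 2.4849
distance = √((4−-3.5)² + (2.5−3)²) = 7.5166; v₂ = distance/dt₂ = 3.7583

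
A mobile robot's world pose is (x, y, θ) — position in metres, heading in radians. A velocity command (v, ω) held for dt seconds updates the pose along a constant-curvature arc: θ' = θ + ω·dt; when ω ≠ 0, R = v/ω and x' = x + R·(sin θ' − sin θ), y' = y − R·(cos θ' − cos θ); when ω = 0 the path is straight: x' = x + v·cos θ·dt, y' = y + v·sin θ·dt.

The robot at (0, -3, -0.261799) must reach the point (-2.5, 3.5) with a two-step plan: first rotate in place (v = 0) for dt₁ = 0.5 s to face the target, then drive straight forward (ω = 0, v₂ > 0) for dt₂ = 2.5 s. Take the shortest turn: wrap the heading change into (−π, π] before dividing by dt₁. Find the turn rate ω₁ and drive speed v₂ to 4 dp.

ω₁ = 4.3995, v₂ = 2.7857

heading to target = atan2(3.5−-3, -2.5−0) = 1.9380
Δθ = wrap(1.9380 − -0.2618) = 2.1998; ω₁ = Δθ/dt₁ = 4.3995
distance = √((-2.5−0)² + (3.5−-3)²) = 6.9642; v₂ = distance/dt₂ = 2.7857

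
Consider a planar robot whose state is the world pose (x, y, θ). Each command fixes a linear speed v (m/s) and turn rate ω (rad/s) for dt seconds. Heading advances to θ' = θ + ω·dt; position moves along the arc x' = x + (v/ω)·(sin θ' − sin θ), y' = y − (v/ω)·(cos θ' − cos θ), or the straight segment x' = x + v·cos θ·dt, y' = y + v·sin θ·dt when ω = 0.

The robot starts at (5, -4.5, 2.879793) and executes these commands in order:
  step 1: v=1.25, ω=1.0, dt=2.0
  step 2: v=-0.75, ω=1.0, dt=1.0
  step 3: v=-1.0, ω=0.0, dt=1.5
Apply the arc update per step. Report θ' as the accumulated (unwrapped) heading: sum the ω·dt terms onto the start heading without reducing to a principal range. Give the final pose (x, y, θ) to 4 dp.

(1.6192, -4.7620, 5.8798)

step 1: θ'=4.8798 (R=1.2500) → pose (3.4440, -5.9157, 4.8798)
step 2: θ'=5.8798 (R=-0.7500) → pose (2.9988, -5.3509, 5.8798)
step 3: θ'=5.8798 (straight) → pose (1.6192, -4.7620, 5.8798)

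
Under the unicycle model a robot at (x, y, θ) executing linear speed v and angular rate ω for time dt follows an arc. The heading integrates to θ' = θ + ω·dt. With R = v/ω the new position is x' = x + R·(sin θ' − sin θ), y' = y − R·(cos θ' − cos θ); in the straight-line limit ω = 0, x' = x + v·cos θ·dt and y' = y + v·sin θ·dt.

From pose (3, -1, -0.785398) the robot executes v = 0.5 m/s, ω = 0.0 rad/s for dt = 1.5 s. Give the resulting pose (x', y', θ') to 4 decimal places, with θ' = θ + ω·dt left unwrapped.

θ' = -0.7854 + 0.0·1.5 = -0.7854
ω = 0 → straight: x' = 3 + 0.5·cos(-0.7854)·1.5 = 3.5303
y' = -1 + 0.5·sin(-0.7854)·1.5 = -1.5303

(3.5303, -1.5303, -0.7854)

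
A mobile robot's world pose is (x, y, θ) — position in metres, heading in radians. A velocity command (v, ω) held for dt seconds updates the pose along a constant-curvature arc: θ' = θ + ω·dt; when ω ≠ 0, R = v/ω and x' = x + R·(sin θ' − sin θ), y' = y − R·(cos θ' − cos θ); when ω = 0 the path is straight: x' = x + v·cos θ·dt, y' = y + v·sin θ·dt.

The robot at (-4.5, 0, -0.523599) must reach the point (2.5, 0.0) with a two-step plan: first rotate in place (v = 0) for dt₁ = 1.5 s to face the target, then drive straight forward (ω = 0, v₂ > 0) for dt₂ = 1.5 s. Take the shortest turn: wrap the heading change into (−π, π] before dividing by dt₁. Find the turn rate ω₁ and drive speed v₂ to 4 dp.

ω₁ = 0.3491, v₂ = 4.6667

heading to target = atan2(0−0, 2.5−-4.5) = 0.0000
Δθ = wrap(0.0000 − -0.5236) = 0.5236; ω₁ = Δθ/dt₁ = 0.3491
distance = √((2.5−-4.5)² + (0−0)²) = 7.0000; v₂ = distance/dt₂ = 4.6667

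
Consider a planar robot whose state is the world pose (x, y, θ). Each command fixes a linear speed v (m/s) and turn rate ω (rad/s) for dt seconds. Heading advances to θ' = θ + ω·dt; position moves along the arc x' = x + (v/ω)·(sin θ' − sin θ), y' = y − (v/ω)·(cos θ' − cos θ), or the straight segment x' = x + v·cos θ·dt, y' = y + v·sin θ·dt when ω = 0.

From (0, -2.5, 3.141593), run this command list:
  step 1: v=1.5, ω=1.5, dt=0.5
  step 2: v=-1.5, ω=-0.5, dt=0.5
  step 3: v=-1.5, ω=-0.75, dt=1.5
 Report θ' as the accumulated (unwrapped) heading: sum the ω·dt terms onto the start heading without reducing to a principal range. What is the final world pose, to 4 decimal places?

(2.0540, -2.4639, 2.5166)

step 1: θ'=3.8916 (R=1.0000) → pose (-0.6816, -2.7683, 3.8916)
step 2: θ'=3.6416 (R=3.0000) → pose (-0.0750, -2.3306, 3.6416)
step 3: θ'=2.5166 (R=2.0000) → pose (2.0540, -2.4639, 2.5166)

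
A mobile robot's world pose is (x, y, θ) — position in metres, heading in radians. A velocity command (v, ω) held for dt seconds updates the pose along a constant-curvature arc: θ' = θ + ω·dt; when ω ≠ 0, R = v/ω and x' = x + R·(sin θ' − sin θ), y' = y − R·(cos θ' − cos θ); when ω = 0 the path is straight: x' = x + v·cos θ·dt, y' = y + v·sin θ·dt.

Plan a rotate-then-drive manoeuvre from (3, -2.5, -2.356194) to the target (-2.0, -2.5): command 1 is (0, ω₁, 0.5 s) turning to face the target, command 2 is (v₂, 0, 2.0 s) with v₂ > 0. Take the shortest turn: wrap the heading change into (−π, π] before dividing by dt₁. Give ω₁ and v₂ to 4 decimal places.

ω₁ = -1.5708, v₂ = 2.5000

heading to target = atan2(-2.5−-2.5, -2−3) = 3.1416
Δθ = wrap(3.1416 − -2.3562) = -0.7854; ω₁ = Δθ/dt₁ = -1.5708
distance = √((-2−3)² + (-2.5−-2.5)²) = 5.0000; v₂ = distance/dt₂ = 2.5000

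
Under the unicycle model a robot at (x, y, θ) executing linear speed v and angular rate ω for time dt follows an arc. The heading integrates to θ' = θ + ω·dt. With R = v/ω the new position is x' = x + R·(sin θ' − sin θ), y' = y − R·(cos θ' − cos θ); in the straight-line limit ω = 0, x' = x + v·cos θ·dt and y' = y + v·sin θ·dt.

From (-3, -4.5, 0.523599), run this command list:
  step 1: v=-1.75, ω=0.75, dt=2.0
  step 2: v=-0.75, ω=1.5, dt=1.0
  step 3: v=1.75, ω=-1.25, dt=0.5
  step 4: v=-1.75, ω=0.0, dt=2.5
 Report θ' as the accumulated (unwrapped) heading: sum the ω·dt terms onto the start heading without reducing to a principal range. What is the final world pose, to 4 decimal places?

(0.0922, -8.8992, 2.8986)

step 1: θ'=2.0236 (R=-2.3333) → pose (-3.9315, -7.5415, 2.0236)
step 2: θ'=3.5236 (R=-0.5000) → pose (-3.2955, -7.7867, 3.5236)
step 3: θ'=2.8986 (R=-1.4000) → pose (-4.1543, -7.8465, 2.8986)
step 4: θ'=2.8986 (straight) → pose (0.0922, -8.8992, 2.8986)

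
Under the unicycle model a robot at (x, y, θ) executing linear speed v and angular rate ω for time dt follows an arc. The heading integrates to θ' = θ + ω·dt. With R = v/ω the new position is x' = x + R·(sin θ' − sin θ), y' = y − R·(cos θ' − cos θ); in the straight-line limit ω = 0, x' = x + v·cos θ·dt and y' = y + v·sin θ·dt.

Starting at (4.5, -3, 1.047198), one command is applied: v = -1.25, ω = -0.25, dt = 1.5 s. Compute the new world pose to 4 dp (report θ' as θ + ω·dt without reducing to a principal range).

(3.2834, -4.4123, 0.6722)

θ' = 1.0472 + -0.25·1.5 = 0.6722
R = v/ω = -1.25/-0.25 = 5.0000
x' = 4.5 + 5.0000·(sin 0.6722 − sin 1.0472) = 3.2834
y' = -3 − 5.0000·(cos 0.6722 − cos 1.0472) = -4.4123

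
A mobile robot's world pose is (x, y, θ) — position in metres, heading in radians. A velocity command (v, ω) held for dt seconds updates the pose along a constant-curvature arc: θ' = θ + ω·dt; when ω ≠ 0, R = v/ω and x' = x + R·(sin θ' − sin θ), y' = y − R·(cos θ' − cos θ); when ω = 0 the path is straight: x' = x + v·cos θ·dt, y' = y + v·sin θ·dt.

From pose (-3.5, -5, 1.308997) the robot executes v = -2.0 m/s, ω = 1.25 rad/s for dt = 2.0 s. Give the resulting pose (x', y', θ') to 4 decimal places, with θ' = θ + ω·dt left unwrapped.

θ' = 1.3090 + 1.25·2.0 = 3.8090
R = v/ω = -2.0/1.25 = -1.6000
x' = -3.5 + -1.6000·(sin 3.8090 − sin 1.3090) = -0.9642
y' = -5 − -1.6000·(cos 3.8090 − cos 1.3090) = -6.6708

(-0.9642, -6.6708, 3.8090)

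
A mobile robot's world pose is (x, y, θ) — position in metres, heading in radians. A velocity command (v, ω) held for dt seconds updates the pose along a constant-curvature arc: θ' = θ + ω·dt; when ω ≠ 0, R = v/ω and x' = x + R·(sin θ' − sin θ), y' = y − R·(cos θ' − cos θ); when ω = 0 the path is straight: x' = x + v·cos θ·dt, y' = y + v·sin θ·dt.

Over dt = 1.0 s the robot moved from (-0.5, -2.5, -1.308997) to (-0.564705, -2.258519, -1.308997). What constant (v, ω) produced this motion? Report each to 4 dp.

Δθ = -1.308997 − -1.308997 = 0.000000
ω = Δθ/dt = 0.000000/1.0 = 0.0000
ω = 0 → v = (Δx·cos θ + Δy·sin θ)/dt = -0.2500

v = -0.2500, ω = 0.0000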